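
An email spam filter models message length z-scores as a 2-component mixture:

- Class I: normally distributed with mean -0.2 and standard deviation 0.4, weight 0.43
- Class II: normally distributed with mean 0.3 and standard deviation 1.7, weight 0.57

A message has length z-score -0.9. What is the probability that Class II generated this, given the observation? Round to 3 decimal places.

0.529

By Bayes' theorem, P(k | x) = π_k f_k(x) / Σ_j π_j f_j(x).
Component likelihoods at x = -0.9:
  L_I = 0.215693
  L_II = 0.182921
Multiply by the mixture weights:
  π_I·L_I = 0.43 × 0.215693 = 0.0927481
  π_II·L_II = 0.57 × 0.182921 = 0.104265
Normaliser: 0.0927481 + 0.104265 = 0.197013
So the posterior for Class II is 0.104265 / 0.197013 ≈ 0.529.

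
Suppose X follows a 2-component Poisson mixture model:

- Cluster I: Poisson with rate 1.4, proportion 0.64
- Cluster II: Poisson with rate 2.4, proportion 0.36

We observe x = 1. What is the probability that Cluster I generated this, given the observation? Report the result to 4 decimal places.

The responsibility of component k is w_k f_k(x) divided by Σ_j w_j f_j(x).
Poisson probabilities:
  p_I = e^(−1.4)·1.4^1/1! = 0.345236
  p_II = e^(−2.4)·2.4^1/1! = 0.217723
Weight by the priors:
  w_I·p_I = 0.64 × 0.345236 = 0.220951
  w_II·p_II = 0.36 × 0.217723 = 0.0783803
Sum: 0.220951 + 0.0783803 = 0.299331
Responsibility of Cluster I: 0.220951 / 0.299331 ≈ 0.7381

0.7381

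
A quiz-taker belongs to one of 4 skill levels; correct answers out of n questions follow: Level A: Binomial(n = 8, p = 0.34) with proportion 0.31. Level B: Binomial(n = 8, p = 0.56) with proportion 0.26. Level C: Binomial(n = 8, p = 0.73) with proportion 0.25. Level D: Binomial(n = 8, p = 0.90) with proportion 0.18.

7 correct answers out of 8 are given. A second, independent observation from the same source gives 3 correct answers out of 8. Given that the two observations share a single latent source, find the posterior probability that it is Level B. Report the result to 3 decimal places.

0.546

The responsibility of component k is P(Z=k) f_k(x) divided by Σ_j P(Z=j) f_j(x).
Since both observations come from the same component, the likelihood for component k is f_k(x₁)·f_k(x₂).
  f_A = [C(8,7)·0.34^7·0.66^1 = 8·0.000525234·0.66 = 0.00277323] × [0.275641] = 0.000764418
  f_B = [C(8,7)·0.56^7·0.44^1 = 8·0.0172709·0.44 = 0.0607937] × [0.162187] = 0.00985994
  f_C = [C(8,7)·0.73^7·0.27^1 = 8·0.110474·0.27 = 0.238624] × [0.031259] = 0.00745915
  f_D = [C(8,7)·0.90^7·0.10^1 = 8·0.478297·0.1 = 0.382638] × [0.00040824] = 0.000156208
Weight by the priors:
  P(Z=A)·f_A = 0.31 × 0.000764418 = 0.00023697
  P(Z=B)·f_B = 0.26 × 0.00985994 = 0.00256358
  P(Z=C)·f_C = 0.25 × 0.00745915 = 0.00186479
  P(Z=D)·f_D = 0.18 × 0.000156208 = 2.81174e-05
Normaliser: 0.00023697 + 0.00256358 + 0.00186479 + 2.81174e-05 = 0.00469346
So the posterior for Level B is 0.00256358 / 0.00469346 ≈ 0.546.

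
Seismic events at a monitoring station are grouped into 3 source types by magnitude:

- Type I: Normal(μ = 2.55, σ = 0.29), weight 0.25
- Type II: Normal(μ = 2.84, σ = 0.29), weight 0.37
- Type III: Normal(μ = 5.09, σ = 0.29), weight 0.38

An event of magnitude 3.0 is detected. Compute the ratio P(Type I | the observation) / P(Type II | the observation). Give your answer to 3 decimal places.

0.236

Since P(k|x) ∝ P(Z=k) f_k(x), the posterior odds are P(Z=i) f_i(x) / (P(Z=j) f_j(x)).
Evaluate each component's likelihood at the observed value:
  f_I = 0.412719
  f_II = 1.18144
  f_III = 7.24476e-12
Odds = (0.25/0.37) × (0.412719/1.18144) = 0.675676 × 0.349335 ≈ 0.236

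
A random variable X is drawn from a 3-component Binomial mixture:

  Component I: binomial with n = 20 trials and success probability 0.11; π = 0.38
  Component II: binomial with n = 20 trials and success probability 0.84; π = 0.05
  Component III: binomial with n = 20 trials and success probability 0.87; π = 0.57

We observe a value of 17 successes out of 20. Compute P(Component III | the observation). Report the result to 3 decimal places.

0.917

P(component k | x) = π_k·f_k(x) / marginal(x), where marginal(x) = Σ_j π_j·f_j(x).
Evaluate each component's likelihood at the observed value:
  f_I = 4.0621e-14
  f_II = 0.240998
  f_III = 0.234727
Unnormalised posteriors:
  π_I·f_I = 0.38 × 4.0621e-14 = 1.5436e-14
  π_II·f_II = 0.05 × 0.240998 = 0.0120499
  π_III·f_III = 0.57 × 0.234727 = 0.133794
Marginal: 1.5436e-14 + 0.0120499 + 0.133794 = 0.145844
So the posterior for Component III is 0.133794 / 0.145844 ≈ 0.917.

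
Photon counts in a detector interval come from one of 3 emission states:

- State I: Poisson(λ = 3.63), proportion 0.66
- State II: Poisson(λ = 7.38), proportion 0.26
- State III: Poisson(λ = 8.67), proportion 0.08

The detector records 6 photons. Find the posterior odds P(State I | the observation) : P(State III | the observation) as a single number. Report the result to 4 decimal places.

6.8647

Posterior odds = (w_i f_i(x)) / (w_j f_j(x)); the normalising sum cancels.
Component likelihoods at x = 6 photons:
  L_I = e^(−3.63)·3.63^6/6! = 0.0842594
  L_II = e^(−7.38)·7.38^6/6! = 0.139931
  L_III = e^(−8.67)·8.67^6/6! = 0.101263
0.0556112 / 0.00810101 ≈ 6.8647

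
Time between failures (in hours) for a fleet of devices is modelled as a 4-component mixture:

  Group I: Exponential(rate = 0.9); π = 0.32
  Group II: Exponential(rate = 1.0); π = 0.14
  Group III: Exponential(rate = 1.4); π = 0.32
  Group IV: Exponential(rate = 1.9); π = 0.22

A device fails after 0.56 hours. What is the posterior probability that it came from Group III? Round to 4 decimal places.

By Bayes' theorem, P(k | x) = P(Z=k) f_k(x) / Σ_j P(Z=j) f_j(x).
Component likelihoods at x = 0.56 hours:
  L_I = 0.9·e^(−0.9·0.56) = 0.9·e^(−0.5040) = 0.543698
  L_II = 1.0·e^(−1.0·0.56) = 1.0·e^(−0.5600) = 0.571209
  L_III = 1.4·e^(−1.4·0.56) = 1.4·e^(−0.7840) = 0.639206
  L_IV = 1.9·e^(−1.9·0.56) = 1.9·e^(−1.0640) = 0.655638
Unnormalised posteriors:
  P(Z=I)·L_I = 0.32 × 0.543698 = 0.173984
  P(Z=II)·L_II = 0.14 × 0.571209 = 0.0799693
  P(Z=III)·L_III = 0.32 × 0.639206 = 0.204546
  P(Z=IV)·L_IV = 0.22 × 0.655638 = 0.14424
Denominator: 0.173984 + 0.0799693 + 0.204546 + 0.14424 = 0.602739
So the posterior for Group III is 0.204546 / 0.602739 ≈ 0.3394.

0.3394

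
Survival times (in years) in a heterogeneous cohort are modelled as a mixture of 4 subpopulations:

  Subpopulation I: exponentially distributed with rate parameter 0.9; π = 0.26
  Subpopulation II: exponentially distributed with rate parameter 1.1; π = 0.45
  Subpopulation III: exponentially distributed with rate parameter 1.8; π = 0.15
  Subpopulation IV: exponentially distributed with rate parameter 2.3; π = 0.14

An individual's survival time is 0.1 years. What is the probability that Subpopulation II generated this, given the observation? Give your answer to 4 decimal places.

Posterior ∝ prior × likelihood, so P(k | x) ∝ P(Z=k) f_k(x); normalise over all components.
Exponential densities:
  f_I = 0.9·e^(−0.9·0.1) = 0.9·e^(−0.0900) = 0.822538
  f_II = 1.1·e^(−1.1·0.1) = 1.1·e^(−0.1100) = 0.985418
  f_III = 1.8·e^(−1.8·0.1) = 1.8·e^(−0.1800) = 1.50349
  f_IV = 2.3·e^(−2.3·0.1) = 2.3·e^(−0.2300) = 1.82743
Weight by the priors:
  P(Z=I)·f_I = 0.26 × 0.822538 = 0.21386
  P(Z=II)·f_II = 0.45 × 0.985418 = 0.443438
  P(Z=III)·f_III = 0.15 × 1.50349 = 0.225523
  P(Z=IV)·f_IV = 0.14 × 1.82743 = 0.25584
Denominator: 0.21386 + 0.443438 + 0.225523 + 0.25584 = 1.13866
P(Subpopulation II | x) = 0.443438 / 1.13866 ≈ 0.3894

0.3894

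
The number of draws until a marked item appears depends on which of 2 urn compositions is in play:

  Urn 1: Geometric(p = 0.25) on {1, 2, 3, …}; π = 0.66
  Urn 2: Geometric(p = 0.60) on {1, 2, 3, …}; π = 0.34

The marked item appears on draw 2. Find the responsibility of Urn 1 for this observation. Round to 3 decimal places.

Posterior ∝ prior × likelihood, so P(k | x) ∝ π_k f_k(x); normalise over all components.
Evaluate each component's likelihood at the observed value:
  p_1 = 0.1875
  p_2 = 0.24
Weight by the priors:
  π_1·p_1 = 0.66 × 0.1875 = 0.12375
  π_2·p_2 = 0.34 × 0.24 = 0.0816
Sum: 0.12375 + 0.0816 = 0.20535
So the posterior for Urn 1 is 0.12375 / 0.20535 ≈ 0.603.

0.603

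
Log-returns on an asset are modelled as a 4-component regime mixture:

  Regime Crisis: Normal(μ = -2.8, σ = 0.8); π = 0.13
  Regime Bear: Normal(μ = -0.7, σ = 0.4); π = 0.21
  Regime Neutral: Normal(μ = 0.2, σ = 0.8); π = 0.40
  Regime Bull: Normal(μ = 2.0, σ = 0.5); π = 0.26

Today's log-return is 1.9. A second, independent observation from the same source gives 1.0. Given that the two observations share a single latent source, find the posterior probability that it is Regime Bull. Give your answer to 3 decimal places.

0.777

Posterior ∝ prior × likelihood, so P(k | x) ∝ w_k f_k(x); normalise over all components.
Since both observations come from the same component, the likelihood for component k is f_k(x₁)·f_k(x₂).
  L_Crisis = [1.59532e-08] × [6.28688e-06] = 1.00296e-13
  L_Bear = [6.67389e-10] × [0.000119297] = 7.96173e-14
  L_Neutral = [0.0521512] × [0.302463] = 0.0157738
  L_Bull = [0.782085] × [0.107982] = 0.0844511
Prior × likelihood for each component:
  w_Crisis·L_Crisis = 0.13 × 1.00296e-13 = 1.30385e-14
  w_Bear·L_Bear = 0.21 × 7.96173e-14 = 1.67196e-14
  w_Neutral·L_Neutral = 0.40 × 0.0157738 = 0.00630954
  w_Bull·L_Bull = 0.26 × 0.0844511 = 0.0219573
Normaliser: 1.30385e-14 + 1.67196e-14 + 0.00630954 + 0.0219573 = 0.0282668
P(Regime Bull | x) = 0.0219573 / 0.0282668 ≈ 0.777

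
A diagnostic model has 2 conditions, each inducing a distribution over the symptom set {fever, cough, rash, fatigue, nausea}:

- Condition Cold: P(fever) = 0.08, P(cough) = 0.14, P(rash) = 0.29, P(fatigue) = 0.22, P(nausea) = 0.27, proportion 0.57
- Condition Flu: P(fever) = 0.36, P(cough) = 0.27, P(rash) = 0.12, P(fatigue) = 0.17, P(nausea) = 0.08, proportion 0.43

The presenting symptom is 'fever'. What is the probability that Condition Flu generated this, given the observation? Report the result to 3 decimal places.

0.772

By Bayes' theorem, P(k | x) = π_k f_k(x) / Σ_j π_j f_j(x).
Categorical probabilities:
  f_Cold = 0.08
  f_Flu = 0.36
Weight by the priors:
  π_Cold·f_Cold = 0.57 × 0.08 = 0.0456
  π_Flu·f_Flu = 0.43 × 0.36 = 0.1548
Evidence: 0.0456 + 0.1548 = 0.2004
P(Condition Flu | the observation) ≈ 0.772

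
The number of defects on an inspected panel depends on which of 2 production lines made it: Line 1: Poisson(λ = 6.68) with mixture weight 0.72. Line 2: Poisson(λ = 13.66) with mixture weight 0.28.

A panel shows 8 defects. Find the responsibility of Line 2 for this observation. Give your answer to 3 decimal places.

Apply Bayes' rule: the posterior for each component is proportional to its prior times its likelihood at x.
Evaluate each component's likelihood at the observed value:
  f_1 = e^(−6.68)·6.68^8/8! = 0.123482
  f_2 = e^(−13.66)·13.66^8/8! = 0.0351255
Prior × likelihood for each component:
  w_1·f_1 = 0.72 × 0.123482 = 0.0889071
  w_2·f_2 = 0.28 × 0.0351255 = 0.00983514
Normaliser: 0.0889071 + 0.00983514 = 0.0987423
So the posterior for Line 2 is 0.00983514 / 0.0987423 ≈ 0.100.

0.100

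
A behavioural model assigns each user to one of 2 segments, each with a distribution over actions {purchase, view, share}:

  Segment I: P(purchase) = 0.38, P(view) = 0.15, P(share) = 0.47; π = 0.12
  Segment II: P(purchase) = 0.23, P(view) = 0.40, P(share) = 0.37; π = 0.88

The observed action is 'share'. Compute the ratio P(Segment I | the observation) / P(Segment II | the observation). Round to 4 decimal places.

Only the two components matter; the odds are (w_i f_i(x)) / (w_j f_j(x)).
Component likelihoods at x = 'share':
  L_I = P(share | comp) = 0.47
  L_II = P(share | comp) = 0.37
Posterior odds = (w_I·L_I) / (w_II·L_II) = (0.12·0.47) / (0.88·0.37) = 0.0564 / 0.3256 ≈ 0.1732

0.1732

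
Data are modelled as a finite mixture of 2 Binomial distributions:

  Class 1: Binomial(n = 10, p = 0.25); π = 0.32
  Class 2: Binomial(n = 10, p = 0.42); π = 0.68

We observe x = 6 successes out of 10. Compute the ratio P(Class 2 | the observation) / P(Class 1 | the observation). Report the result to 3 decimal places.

17.088

Since P(k|x) ∝ π_k f_k(x), the posterior odds are π_i f_i(x) / (π_j f_j(x)).
Component likelihoods at x = 6 successes out of 10:
  f_1 = 0.016222
  f_2 = 0.130445
0.0887025 / 0.00519104 ≈ 17.088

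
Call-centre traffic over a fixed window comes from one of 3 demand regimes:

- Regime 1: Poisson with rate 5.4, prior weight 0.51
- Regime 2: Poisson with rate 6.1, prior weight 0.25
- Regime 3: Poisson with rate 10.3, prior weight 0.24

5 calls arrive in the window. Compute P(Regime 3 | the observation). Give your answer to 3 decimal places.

Apply Bayes' rule: the posterior for each component is proportional to its prior times its likelihood at x.
Poisson probabilities:
  f_1 = e^(−5.4)·5.4^5/5! = 0.172821
  f_2 = e^(−6.1)·6.1^5/5! = 0.15786
  f_3 = e^(−10.3)·10.3^5/5! = 0.0324916
Weight by the priors:
  P(Z=1)·f_1 = 0.51 × 0.172821 = 0.0881389
  P(Z=2)·f_2 = 0.25 × 0.15786 = 0.039465
  P(Z=3)·f_3 = 0.24 × 0.0324916 = 0.007798
Evidence: 0.0881389 + 0.039465 + 0.007798 = 0.135402
Responsibility of Regime 3: 0.007798 / 0.135402 ≈ 0.058

0.058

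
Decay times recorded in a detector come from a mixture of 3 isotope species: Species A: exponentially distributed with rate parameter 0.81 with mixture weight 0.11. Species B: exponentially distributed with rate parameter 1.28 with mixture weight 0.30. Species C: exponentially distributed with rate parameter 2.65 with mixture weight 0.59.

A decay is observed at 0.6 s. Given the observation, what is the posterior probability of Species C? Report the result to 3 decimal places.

0.578

The responsibility of component k is π_k f_k(x) divided by Σ_j π_j f_j(x).
Component likelihoods at x = 0.6 s:
  L_A = 0.81·e^(−0.81·0.6) = 0.81·e^(−0.4860) = 0.498216
  L_B = 1.28·e^(−1.28·0.6) = 1.28·e^(−0.7680) = 0.593843
  L_C = 2.65·e^(−2.65·0.6) = 2.65·e^(−1.5900) = 0.540403
Prior × likelihood for each component:
  π_A·L_A = 0.11 × 0.498216 = 0.0548038
  π_B·L_B = 0.30 × 0.593843 = 0.178153
  π_C·L_C = 0.59 × 0.540403 = 0.318838
Marginal: 0.0548038 + 0.178153 + 0.318838 = 0.551794
Responsibility of Species C: 0.318838 / 0.551794 ≈ 0.578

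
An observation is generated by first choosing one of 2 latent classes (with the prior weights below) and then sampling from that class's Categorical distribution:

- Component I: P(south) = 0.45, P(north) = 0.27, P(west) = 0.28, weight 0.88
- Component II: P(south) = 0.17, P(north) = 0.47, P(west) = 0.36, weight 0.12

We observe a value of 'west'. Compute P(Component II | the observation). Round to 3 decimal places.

0.149

By Bayes' theorem, P(k | x) = P(Z=k) f_k(x) / Σ_j P(Z=j) f_j(x).
Categorical probabilities:
  f_I = 0.28
  f_II = 0.36
Prior × likelihood for each component:
  P(Z=I)·f_I = 0.88 × 0.28 = 0.2464
  P(Z=II)·f_II = 0.12 × 0.36 = 0.0432
Sum: 0.2464 + 0.0432 = 0.2896
Responsibility of Component II: 0.0432 / 0.2896 ≈ 0.149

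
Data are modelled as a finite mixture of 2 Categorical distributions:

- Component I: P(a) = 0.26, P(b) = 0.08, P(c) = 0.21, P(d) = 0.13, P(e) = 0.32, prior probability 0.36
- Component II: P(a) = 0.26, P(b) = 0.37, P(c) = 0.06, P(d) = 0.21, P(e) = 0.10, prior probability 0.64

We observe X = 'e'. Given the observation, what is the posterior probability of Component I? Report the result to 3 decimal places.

0.643

By Bayes' theorem, P(k | x) = π_k f_k(x) / Σ_j π_j f_j(x).
Component likelihoods at x = 'e':
  p_I = 0.32
  p_II = 0.1
Multiply by the mixture weights:
  π_I·p_I = 0.36 × 0.32 = 0.1152
  π_II·p_II = 0.64 × 0.1 = 0.064
Evidence: 0.1152 + 0.064 = 0.1792
P(Component I | data) ≈ 0.643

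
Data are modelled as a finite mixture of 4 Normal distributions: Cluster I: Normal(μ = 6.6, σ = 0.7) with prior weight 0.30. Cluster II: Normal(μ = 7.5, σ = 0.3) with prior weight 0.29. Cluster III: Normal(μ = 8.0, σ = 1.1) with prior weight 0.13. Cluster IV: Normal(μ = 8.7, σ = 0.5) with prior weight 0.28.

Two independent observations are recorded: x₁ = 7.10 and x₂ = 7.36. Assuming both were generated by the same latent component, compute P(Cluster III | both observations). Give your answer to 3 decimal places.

0.043

By Bayes' theorem, P(k | x) = P(Z=k) f_k(x) / Σ_j P(Z=j) f_j(x).
Since both observations come from the same component, the likelihood for component k is f_k(x₁)·f_k(x₂).
  L_I = [(1/(0.7·√(2π)))·exp(−(7.10−6.6)²/(2·0.7²)) = 0.569918·exp(-0.25510) = 0.441593] × [0.316114] = 0.139594
  L_II = [(1/(0.3·√(2π)))·exp(−(7.10−7.5)²/(2·0.3²)) = 1.329808·exp(-0.88889) = 0.5467] × [1.19261] = 0.652001
  L_III = [(1/(1.1·√(2π)))·exp(−(7.10−8.0)²/(2·1.1²)) = 0.362675·exp(-0.33471) = 0.25951] × [0.306204] = 0.079463
  L_IV = [(1/(0.5·√(2π)))·exp(−(7.10−8.7)²/(2·0.5²)) = 0.797885·exp(-5.12000) = 0.00476818] × [0.0219939] = 0.000104871
Unnormalised posteriors:
  P(Z=I)·L_I = 0.30 × 0.139594 = 0.0418782
  P(Z=II)·L_II = 0.29 × 0.652001 = 0.18908
  P(Z=III)·L_III = 0.13 × 0.079463 = 0.0103302
  P(Z=IV)·L_IV = 0.28 × 0.000104871 = 2.93638e-05
Evidence: 0.0418782 + 0.18908 + 0.0103302 + 2.93638e-05 = 0.241318
Responsibility of Cluster III: 0.0103302 / 0.241318 ≈ 0.043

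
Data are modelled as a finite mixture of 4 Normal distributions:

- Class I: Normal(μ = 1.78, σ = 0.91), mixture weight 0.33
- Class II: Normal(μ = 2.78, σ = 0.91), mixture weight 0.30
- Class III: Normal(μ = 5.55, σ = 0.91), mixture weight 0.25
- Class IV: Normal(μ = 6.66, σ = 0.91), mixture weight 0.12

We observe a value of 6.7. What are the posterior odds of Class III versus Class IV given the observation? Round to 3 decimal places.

Only the two components matter; the odds are (w_i f_i(x)) / (w_j f_j(x)).
Component likelihoods at x = 6.7:
  L_I = (1/(0.91·√(2π)))·exp(−(6.7−1.78)²/(2·0.91²)) = 0.438398·exp(-14.61563) = 1.96962e-07
  L_II = (1/(0.91·√(2π)))·exp(−(6.7−2.78)²/(2·0.91²)) = 0.438398·exp(-9.27811) = 4.09674e-05
  L_III = (1/(0.91·√(2π)))·exp(−(6.7−5.55)²/(2·0.91²)) = 0.438398·exp(-0.79851) = 0.197278
  L_IV = (1/(0.91·√(2π)))·exp(−(6.7−6.66)²/(2·0.91²)) = 0.438398·exp(-0.00097) = 0.437975
0.0493194 / 0.052557 ≈ 0.938

0.938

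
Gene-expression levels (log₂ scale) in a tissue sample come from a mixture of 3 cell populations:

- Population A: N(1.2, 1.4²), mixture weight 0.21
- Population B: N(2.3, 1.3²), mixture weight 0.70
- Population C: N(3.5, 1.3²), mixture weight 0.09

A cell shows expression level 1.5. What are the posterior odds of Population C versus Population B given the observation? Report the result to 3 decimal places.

0.048

The posterior odds equal the prior odds times the likelihood ratio: (w_i/w_j)·(f_i(x)/f_j(x)).
Component likelihoods at x = 1.5:
  p_A = 0.278491
  p_B = 0.253941
  p_C = 0.0939742
Odds = (0.09/0.70) × (0.0939742/0.253941) = 0.128571 × 0.370063 ≈ 0.048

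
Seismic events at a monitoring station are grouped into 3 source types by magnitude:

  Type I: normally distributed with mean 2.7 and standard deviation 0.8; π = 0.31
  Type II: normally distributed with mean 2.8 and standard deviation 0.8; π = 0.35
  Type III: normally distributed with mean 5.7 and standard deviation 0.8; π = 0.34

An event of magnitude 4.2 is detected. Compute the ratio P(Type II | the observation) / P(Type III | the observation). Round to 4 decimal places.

The posterior odds equal the prior odds times the likelihood ratio: (P(Z=i)/P(Z=j))·(f_i(x)/f_j(x)).
Evaluate each component's likelihood at the observed value:
  f_I = (1/(0.8·√(2π)))·exp(−(4.2−2.7)²/(2·0.8²)) = 0.498678·exp(-1.75781) = 0.0859828
  f_II = (1/(0.8·√(2π)))·exp(−(4.2−2.8)²/(2·0.8²)) = 0.498678·exp(-1.53125) = 0.107847
  f_III = (1/(0.8·√(2π)))·exp(−(4.2−5.7)²/(2·0.8²)) = 0.498678·exp(-1.75781) = 0.0859828
Posterior odds = (P(Z=II)·f_II) / (P(Z=III)·f_III) = (0.35·0.107847) / (0.34·0.0859828) = 0.0377463 / 0.0292342 ≈ 1.2912

1.2912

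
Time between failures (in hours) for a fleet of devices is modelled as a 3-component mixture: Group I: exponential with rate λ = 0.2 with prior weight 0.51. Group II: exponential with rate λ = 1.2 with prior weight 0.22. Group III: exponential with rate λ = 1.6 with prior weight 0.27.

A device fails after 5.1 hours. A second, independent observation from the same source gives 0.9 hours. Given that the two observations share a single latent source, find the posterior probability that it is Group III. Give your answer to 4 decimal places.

Apply Bayes' rule: the posterior for each component is proportional to its prior times its likelihood at x.
Since both observations come from the same component, the likelihood for component k is f_k(x₁)·f_k(x₂).
  p_I = [0.2·e^(−0.2·5.1) = 0.2·e^(−1.0200) = 0.072119] × [0.167054] = 0.0120478
  p_II = [1.2·e^(−1.2·5.1) = 1.2·e^(−6.1200) = 0.00263815] × [0.407515] = 0.00107508
  p_III = [1.6·e^(−1.6·5.1) = 1.6·e^(−8.1600) = 0.00045738] × [0.379084] = 0.000173386
Unnormalised posteriors:
  P(Z=I)·p_I = 0.51 × 0.0120478 = 0.00614436
  P(Z=II)·p_II = 0.22 × 0.00107508 = 0.000236518
  P(Z=III)·p_III = 0.27 × 0.000173386 = 4.68141e-05
Denominator: 0.00614436 + 0.000236518 + 4.68141e-05 = 0.00642769
Responsibility of Group III: 4.68141e-05 / 0.00642769 ≈ 0.0073

0.0073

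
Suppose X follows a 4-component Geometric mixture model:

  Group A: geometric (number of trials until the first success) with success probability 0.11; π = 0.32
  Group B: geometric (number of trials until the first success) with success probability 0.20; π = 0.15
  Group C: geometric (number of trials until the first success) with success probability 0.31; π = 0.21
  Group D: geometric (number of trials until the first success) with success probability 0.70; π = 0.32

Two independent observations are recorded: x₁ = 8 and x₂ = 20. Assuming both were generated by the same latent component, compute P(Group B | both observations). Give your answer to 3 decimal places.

0.088

P(component k | x) = P(Z=k)·f_k(x) / marginal(x), where marginal(x) = Σ_j P(Z=j)·f_j(x).
Since both observations come from the same component, the likelihood for component k is f_k(x₁)·f_k(x₂).
  f_A = [0.11·(1−0.11)^7 = 0.11·0.442313 = 0.0486545] × [0.0120172] = 0.00058469
  f_B = [0.20·(1−0.20)^7 = 0.20·0.209715 = 0.041943] × [0.0028823] = 0.000120893
  f_C = [0.31·(1−0.31)^7 = 0.31·0.0744635 = 0.0230837] × [0.00026884] = 6.20583e-06
  f_D = [0.70·(1−0.70)^7 = 0.70·0.0002187 = 0.00015309] × [8.13583e-11] = 1.24551e-14
Weight by the priors:
  P(Z=A)·f_A = 0.32 × 0.00058469 = 0.000187101
  P(Z=B)·f_B = 0.15 × 0.000120893 = 1.81339e-05
  P(Z=C)·f_C = 0.21 × 6.20583e-06 = 1.30322e-06
  P(Z=D)·f_D = 0.32 × 1.24551e-14 = 3.98565e-15
Normaliser: 0.000187101 + 1.81339e-05 + 1.30322e-06 + 3.98565e-15 = 0.000206538
P(Group B | x) = 1.81339e-05 / 0.000206538 ≈ 0.088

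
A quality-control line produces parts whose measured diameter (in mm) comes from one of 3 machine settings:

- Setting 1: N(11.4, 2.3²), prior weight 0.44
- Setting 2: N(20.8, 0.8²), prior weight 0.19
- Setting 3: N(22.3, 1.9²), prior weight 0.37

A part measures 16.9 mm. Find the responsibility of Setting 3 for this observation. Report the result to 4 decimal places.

The responsibility of component k is π_k f_k(x) divided by Σ_j π_j f_j(x).
Evaluate each component's likelihood at the observed value:
  f_1 = 0.00994171
  f_2 = 3.44493e-06
  f_3 = 0.00369944
Multiply by the mixture weights:
  π_1·f_1 = 0.44 × 0.00994171 = 0.00437435
  π_2·f_2 = 0.19 × 3.44493e-06 = 6.54536e-07
  π_3·f_3 = 0.37 × 0.00369944 = 0.00136879
Denominator: 0.00437435 + 6.54536e-07 + 0.00136879 = 0.0057438
P(Setting 3 | data) ≈ 0.2383

0.2383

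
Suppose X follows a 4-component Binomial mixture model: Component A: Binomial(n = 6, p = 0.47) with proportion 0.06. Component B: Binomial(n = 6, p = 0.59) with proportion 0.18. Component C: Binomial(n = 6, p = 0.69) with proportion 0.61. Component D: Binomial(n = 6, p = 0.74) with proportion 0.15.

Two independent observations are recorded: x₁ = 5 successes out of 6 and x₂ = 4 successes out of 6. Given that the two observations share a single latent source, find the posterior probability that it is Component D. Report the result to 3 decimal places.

0.187

By Bayes' theorem, P(k | x) = π_k f_k(x) / Σ_j π_j f_j(x).
Since both observations come from the same component, the likelihood for component k is f_k(x₁)·f_k(x₂).
  L_A = [0.0729317] × [0.205605] = 0.0149952
  L_B = [0.175871] × [0.305539] = 0.0537356
  L_C = [0.29091] × [0.326747] = 0.0950538
  L_D = [0.346165] × [0.304064] = 0.105256
Multiply by the mixture weights:
  π_A·L_A = 0.06 × 0.0149952 = 0.000899709
  π_B·L_B = 0.18 × 0.0537356 = 0.00967241
  π_C·L_C = 0.61 × 0.0950538 = 0.0579828
  π_D·L_D = 0.15 × 0.105256 = 0.0157884
Marginal: 0.000899709 + 0.00967241 + 0.0579828 + 0.0157884 = 0.0843434
So the posterior for Component D is 0.0157884 / 0.0843434 ≈ 0.187.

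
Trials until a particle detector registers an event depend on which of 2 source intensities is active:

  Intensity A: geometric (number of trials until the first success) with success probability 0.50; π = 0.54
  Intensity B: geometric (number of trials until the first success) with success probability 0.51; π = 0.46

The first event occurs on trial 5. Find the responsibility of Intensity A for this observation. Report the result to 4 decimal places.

Posterior ∝ prior × likelihood, so P(k | x) ∝ P(Z=k) f_k(x); normalise over all components.
Component likelihoods at x = 5:
  p_A = 0.03125
  p_B = 0.0294005
Multiply by the mixture weights:
  P(Z=A)·p_A = 0.54 × 0.03125 = 0.016875
  P(Z=B)·p_B = 0.46 × 0.0294005 = 0.0135242
Sum: 0.016875 + 0.0135242 = 0.0303992
Responsibility of Intensity A: 0.016875 / 0.0303992 ≈ 0.5551

0.5551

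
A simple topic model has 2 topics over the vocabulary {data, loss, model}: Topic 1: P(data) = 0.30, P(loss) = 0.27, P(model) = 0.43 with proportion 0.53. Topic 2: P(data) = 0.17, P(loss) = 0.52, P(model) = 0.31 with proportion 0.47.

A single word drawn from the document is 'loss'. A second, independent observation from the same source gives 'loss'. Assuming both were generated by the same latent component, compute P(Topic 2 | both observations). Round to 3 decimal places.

0.767

Apply Bayes' rule: the posterior for each component is proportional to its prior times its likelihood at x.
Since both observations come from the same component, the likelihood for component k is f_k(x₁)·f_k(x₂).
  L_1 = [P(loss | comp) = 0.27] × [0.27] = 0.0729
  L_2 = [P(loss | comp) = 0.52] × [0.52] = 0.2704
Multiply by the mixture weights:
  π_1·L_1 = 0.53 × 0.0729 = 0.038637
  π_2·L_2 = 0.47 × 0.2704 = 0.127088
Normaliser: 0.038637 + 0.127088 = 0.165725
P(Topic 2 | data) = 0.127088 / 0.165725 ≈ 0.767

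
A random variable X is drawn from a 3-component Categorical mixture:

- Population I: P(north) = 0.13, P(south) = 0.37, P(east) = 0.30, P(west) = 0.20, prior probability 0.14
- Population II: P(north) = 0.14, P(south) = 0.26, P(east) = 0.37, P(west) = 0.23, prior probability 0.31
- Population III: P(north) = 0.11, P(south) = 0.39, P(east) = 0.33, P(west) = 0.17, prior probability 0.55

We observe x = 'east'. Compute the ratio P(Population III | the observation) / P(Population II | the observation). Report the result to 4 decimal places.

The posterior odds equal the prior odds times the likelihood ratio: (π_i/π_j)·(f_i(x)/f_j(x)).
Component likelihoods at x = 'east':
  f_I = P(east | comp) = 0.30
  f_II = P(east | comp) = 0.37
  f_III = P(east | comp) = 0.33
Odds = (0.55/0.31) × (0.33/0.37) = 1.77419 × 0.891892 ≈ 1.5824

1.5824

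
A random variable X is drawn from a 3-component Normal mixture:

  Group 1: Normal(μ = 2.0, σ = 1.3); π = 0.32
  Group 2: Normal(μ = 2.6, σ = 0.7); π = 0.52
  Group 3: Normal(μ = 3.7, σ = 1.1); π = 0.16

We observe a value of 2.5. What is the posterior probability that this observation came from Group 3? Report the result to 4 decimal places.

0.0768

The responsibility of component k is w_k f_k(x) divided by Σ_j w_j f_j(x).
Normal densities:
  L_1 = (1/(1.3·√(2π)))·exp(−(2.5−2.0)²/(2·1.3²)) = 0.306879·exp(-0.07396) = 0.285
  L_2 = (1/(0.7·√(2π)))·exp(−(2.5−2.6)²/(2·0.7²)) = 0.569918·exp(-0.01020) = 0.564132
  L_3 = (1/(1.1·√(2π)))·exp(−(2.5−3.7)²/(2·1.1²)) = 0.362675·exp(-0.59504) = 0.20003
Multiply by the mixture weights:
  w_1·L_1 = 0.32 × 0.285 = 0.0911999
  w_2·L_2 = 0.52 × 0.564132 = 0.293348
  w_3·L_3 = 0.16 × 0.20003 = 0.0320047
Normaliser: 0.0911999 + 0.293348 + 0.0320047 = 0.416553
P(Group 3 | 2.5) ≈ 0.0768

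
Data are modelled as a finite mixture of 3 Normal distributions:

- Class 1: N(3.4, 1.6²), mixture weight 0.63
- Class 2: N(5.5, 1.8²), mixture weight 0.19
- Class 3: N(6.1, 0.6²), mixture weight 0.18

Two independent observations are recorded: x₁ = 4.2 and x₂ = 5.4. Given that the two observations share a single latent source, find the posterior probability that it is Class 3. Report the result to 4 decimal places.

0.0115

Apply Bayes' rule: the posterior for each component is proportional to its prior times its likelihood at x.
Since both observations come from the same component, the likelihood for component k is f_k(x₁)·f_k(x₂).
  L_1 = [(1/(1.6·√(2π)))·exp(−(4.2−3.4)²/(2·1.6²)) = 0.249339·exp(-0.12500) = 0.220041] × [0.114156] = 0.0251189
  L_2 = [(1/(1.8·√(2π)))·exp(−(4.2−5.5)²/(2·1.8²)) = 0.221635·exp(-0.26080) = 0.170755] × [0.221293] = 0.0377868
  L_3 = [(1/(0.6·√(2π)))·exp(−(4.2−6.1)²/(2·0.6²)) = 0.664904·exp(-5.01389) = 0.00441829] × [0.336664] = 0.00148748
Prior × likelihood for each component:
  π_1·L_1 = 0.63 × 0.0251189 = 0.0158249
  π_2·L_2 = 0.19 × 0.0377868 = 0.00717949
  π_3·L_3 = 0.18 × 0.00148748 = 0.000267747
Sum: 0.0158249 + 0.00717949 + 0.000267747 = 0.0232721
P(Class 3 | data) ≈ 0.0115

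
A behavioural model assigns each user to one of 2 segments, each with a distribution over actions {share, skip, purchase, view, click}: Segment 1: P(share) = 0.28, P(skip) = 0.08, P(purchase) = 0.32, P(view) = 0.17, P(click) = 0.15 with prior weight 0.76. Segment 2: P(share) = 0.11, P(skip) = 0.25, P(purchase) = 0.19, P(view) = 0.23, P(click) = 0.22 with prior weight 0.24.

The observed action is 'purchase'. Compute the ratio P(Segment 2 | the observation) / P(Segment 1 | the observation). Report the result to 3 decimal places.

0.188

Since P(k|x) ∝ π_k f_k(x), the posterior odds are π_i f_i(x) / (π_j f_j(x)).
Component likelihoods at x = 'purchase':
  L_1 = P(purchase | comp) = 0.32
  L_2 = P(purchase | comp) = 0.19
Posterior odds = (π_2·L_2) / (π_1·L_1) = (0.24·0.19) / (0.76·0.32) = 0.0456 / 0.2432 ≈ 0.188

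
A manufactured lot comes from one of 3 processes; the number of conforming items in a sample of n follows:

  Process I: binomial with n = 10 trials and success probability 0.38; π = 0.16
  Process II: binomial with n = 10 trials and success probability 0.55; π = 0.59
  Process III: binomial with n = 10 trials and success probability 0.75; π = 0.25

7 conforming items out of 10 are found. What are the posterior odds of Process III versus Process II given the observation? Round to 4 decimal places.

Since P(k|x) ∝ π_k f_k(x), the posterior odds are π_i f_i(x) / (π_j f_j(x)).
Binomial probabilities:
  p_I = C(10,7)·0.38^7·0.62^3 = 120·0.00114416·0.238328 = 0.0327221
  p_II = C(10,7)·0.55^7·0.45^3 = 120·0.0152244·0.091125 = 0.166478
  p_III = C(10,7)·0.75^7·0.25^3 = 120·0.133484·0.015625 = 0.250282
Odds = (0.25/0.59) × (0.250282/0.166478) = 0.423729 × 1.50339 ≈ 0.6370

0.6370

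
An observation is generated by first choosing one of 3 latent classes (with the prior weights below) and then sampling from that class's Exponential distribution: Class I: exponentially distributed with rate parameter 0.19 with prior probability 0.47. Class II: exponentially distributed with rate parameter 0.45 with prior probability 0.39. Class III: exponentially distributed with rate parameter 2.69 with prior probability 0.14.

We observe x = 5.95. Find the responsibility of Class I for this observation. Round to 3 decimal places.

0.705

The responsibility of component k is π_k f_k(x) divided by Σ_j π_j f_j(x).
Evaluate each component's likelihood at the observed value:
  p_I = 0.0613456
  p_II = 0.0309306
  p_III = 3.01059e-07
Unnormalised posteriors:
  π_I·p_I = 0.47 × 0.0613456 = 0.0288324
  π_II·p_II = 0.39 × 0.0309306 = 0.012063
  π_III·p_III = 0.14 × 3.01059e-07 = 4.21483e-08
Normaliser: 0.0288324 + 0.012063 + 4.21483e-08 = 0.0408954
P(Class I | x) ≈ 0.705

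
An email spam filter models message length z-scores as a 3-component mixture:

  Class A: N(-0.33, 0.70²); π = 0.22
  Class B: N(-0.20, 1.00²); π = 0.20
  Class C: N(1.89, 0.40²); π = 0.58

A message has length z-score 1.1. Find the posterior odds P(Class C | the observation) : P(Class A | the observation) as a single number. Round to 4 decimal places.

The posterior odds equal the prior odds times the likelihood ratio: (P(Z=i)/P(Z=j))·(f_i(x)/f_j(x)).
Component likelihoods at x = 1.1:
  f_A = 0.0707292
  f_B = 0.171369
  f_C = 0.141854
0.082275 / 0.0155604 ≈ 5.2875

5.2875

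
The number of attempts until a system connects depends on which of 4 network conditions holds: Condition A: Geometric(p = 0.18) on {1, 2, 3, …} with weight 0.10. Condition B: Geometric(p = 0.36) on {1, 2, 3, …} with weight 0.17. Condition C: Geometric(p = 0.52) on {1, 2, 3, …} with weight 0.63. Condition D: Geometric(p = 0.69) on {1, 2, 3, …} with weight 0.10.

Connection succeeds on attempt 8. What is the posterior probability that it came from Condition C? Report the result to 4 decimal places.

Posterior ∝ prior × likelihood, so P(k | x) ∝ P(Z=k) f_k(x); normalise over all components.
Evaluate each component's likelihood at the observed value:
  L_A = 0.0448714
  L_B = 0.015833
  L_C = 0.00305276
  L_D = 0.000189837
Unnormalised posteriors:
  P(Z=A)·L_A = 0.10 × 0.0448714 = 0.00448714
  P(Z=B)·L_B = 0.17 × 0.015833 = 0.0026916
  P(Z=C)·L_C = 0.63 × 0.00305276 = 0.00192324
  P(Z=D)·L_D = 0.10 × 0.000189837 = 1.89837e-05
Denominator: 0.00448714 + 0.0026916 + 0.00192324 + 1.89837e-05 = 0.00912096
P(Condition C | x) ≈ 0.2109

0.2109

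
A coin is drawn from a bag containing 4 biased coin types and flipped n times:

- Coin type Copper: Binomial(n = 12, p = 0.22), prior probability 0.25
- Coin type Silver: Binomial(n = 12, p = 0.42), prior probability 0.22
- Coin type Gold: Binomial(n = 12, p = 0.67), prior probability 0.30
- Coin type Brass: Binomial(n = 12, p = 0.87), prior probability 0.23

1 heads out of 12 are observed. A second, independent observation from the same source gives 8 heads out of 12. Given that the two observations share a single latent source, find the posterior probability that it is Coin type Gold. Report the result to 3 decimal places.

By Bayes' theorem, P(k | x) = P(Z=k) f_k(x) / Σ_j P(Z=j) f_j(x).
Since both observations come from the same component, the likelihood for component k is f_k(x₁)·f_k(x₂).
  f_Copper = [0.17165] × [0.00100546] = 0.000172588
  f_Silver = [0.0125933] × [0.054239] = 0.000683046
  f_Gold = [4.06359e-05] × [0.238374] = 9.68654e-06
  f_Brass = [1.87102e-09] × [0.0464016] = 8.6818e-11
Unnormalised posteriors:
  P(Z=Copper)·f_Copper = 0.25 × 0.000172588 = 4.31469e-05
  P(Z=Silver)·f_Silver = 0.22 × 0.000683046 = 0.00015027
  P(Z=Gold)·f_Gold = 0.30 × 9.68654e-06 = 2.90596e-06
  P(Z=Brass)·f_Brass = 0.23 × 8.6818e-11 = 1.99682e-11
Normaliser: 4.31469e-05 + 0.00015027 + 2.90596e-06 + 1.99682e-11 = 0.000196323
P(Coin type Gold | x₁,x₂) = 2.90596e-06 / 0.000196323 ≈ 0.015

0.015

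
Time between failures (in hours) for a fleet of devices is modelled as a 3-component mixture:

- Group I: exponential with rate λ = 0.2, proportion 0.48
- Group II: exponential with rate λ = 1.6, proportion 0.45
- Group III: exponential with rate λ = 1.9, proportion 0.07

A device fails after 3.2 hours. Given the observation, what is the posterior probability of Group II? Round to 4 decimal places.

Posterior ∝ prior × likelihood, so P(k | x) ∝ π_k f_k(x); normalise over all components.
Evaluate each component's likelihood at the observed value:
  f_I = 0.2·e^(−0.2·3.2) = 0.2·e^(−0.6400) = 0.105458
  f_II = 1.6·e^(−1.6·3.2) = 1.6·e^(−5.1200) = 0.00956164
  f_III = 1.9·e^(−1.9·3.2) = 1.9·e^(−6.0800) = 0.00434754
Weight by the priors:
  π_I·f_I = 0.48 × 0.105458 = 0.0506201
  π_II·f_II = 0.45 × 0.00956164 = 0.00430274
  π_III·f_III = 0.07 × 0.00434754 = 0.000304327
Denominator: 0.0506201 + 0.00430274 + 0.000304327 = 0.0552271
Responsibility of Group II: 0.00430274 / 0.0552271 ≈ 0.0779

0.0779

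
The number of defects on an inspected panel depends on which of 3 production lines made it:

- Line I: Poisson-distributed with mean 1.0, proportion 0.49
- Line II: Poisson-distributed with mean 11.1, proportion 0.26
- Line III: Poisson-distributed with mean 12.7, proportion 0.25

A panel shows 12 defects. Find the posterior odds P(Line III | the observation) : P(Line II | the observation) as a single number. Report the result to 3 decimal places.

Since P(k|x) ∝ π_k f_k(x), the posterior odds are π_i f_i(x) / (π_j f_j(x)).
Evaluate each component's likelihood at the observed value:
  L_I = 7.68013e-10
  L_II = 0.110375
  L_III = 0.112142
0.0280355 / 0.0286975 ≈ 0.977

0.977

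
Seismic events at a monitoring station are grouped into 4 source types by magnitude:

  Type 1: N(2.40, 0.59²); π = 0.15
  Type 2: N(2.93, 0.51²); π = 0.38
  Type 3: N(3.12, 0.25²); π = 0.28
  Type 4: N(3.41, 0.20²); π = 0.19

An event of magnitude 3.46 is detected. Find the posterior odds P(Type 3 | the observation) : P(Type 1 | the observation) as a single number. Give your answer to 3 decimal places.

Posterior odds = (π_i f_i(x)) / (π_j f_j(x)); the normalising sum cancels.
Evaluate each component's likelihood at the observed value:
  L_1 = (1/(0.59·√(2π)))·exp(−(3.46−2.40)²/(2·0.59²)) = 0.676173·exp(-1.61390) = 0.134632
  L_2 = (1/(0.51·√(2π)))·exp(−(3.46−2.93)²/(2·0.51²)) = 0.782240·exp(-0.53998) = 0.455856
  L_3 = (1/(0.25·√(2π)))·exp(−(3.46−3.12)²/(2·0.25²)) = 1.595769·exp(-0.92480) = 0.632899
  L_4 = (1/(0.20·√(2π)))·exp(−(3.46−3.41)²/(2·0.20²)) = 1.994711·exp(-0.03125) = 1.93334
Odds = (0.28/0.15) × (0.632899/0.134632) = 1.86667 × 4.70095 ≈ 8.775

8.775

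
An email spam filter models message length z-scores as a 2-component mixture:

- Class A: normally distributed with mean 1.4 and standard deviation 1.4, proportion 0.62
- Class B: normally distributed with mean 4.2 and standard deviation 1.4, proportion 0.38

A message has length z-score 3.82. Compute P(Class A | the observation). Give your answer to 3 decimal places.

By Bayes' theorem, P(k | x) = w_k f_k(x) / Σ_j w_j f_j(x).
Evaluate each component's likelihood at the observed value:
  L_A = (1/(1.4·√(2π)))·exp(−(3.82−1.4)²/(2·1.4²)) = 0.284959·exp(-1.49398) = 0.0639668
  L_B = (1/(1.4·√(2π)))·exp(−(3.82−4.2)²/(2·1.4²)) = 0.284959·exp(-0.03684) = 0.274653
Prior × likelihood for each component:
  w_A·L_A = 0.62 × 0.0639668 = 0.0396594
  w_B·L_B = 0.38 × 0.274653 = 0.104368
Sum: 0.0396594 + 0.104368 = 0.144028
Responsibility of Class A: 0.0396594 / 0.144028 ≈ 0.275

0.275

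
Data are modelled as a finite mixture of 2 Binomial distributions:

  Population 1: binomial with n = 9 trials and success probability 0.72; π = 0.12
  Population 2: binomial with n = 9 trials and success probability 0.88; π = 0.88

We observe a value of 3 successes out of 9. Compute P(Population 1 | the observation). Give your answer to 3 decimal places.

0.923

P(component k | x) = π_k·f_k(x) / marginal(x), where marginal(x) = Σ_j π_j·f_j(x).
Binomial probabilities:
  f_1 = 0.0151086
  f_2 = 0.000170929
Prior × likelihood for each component:
  π_1·f_1 = 0.12 × 0.0151086 = 0.00181304
  π_2·f_2 = 0.88 × 0.000170929 = 0.000150417
Marginal: 0.00181304 + 0.000150417 = 0.00196345
P(Population 1 | 3 successes out of 9) = 0.00181304 / 0.00196345 ≈ 0.923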